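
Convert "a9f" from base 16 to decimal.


Input: "a9f" in base 16
Positional expansion:
  Digit 'a' (value 10) x 16^2 = 2560
  Digit '9' (value 9) x 16^1 = 144
  Digit 'f' (value 15) x 16^0 = 15
Sum = 2719

2719


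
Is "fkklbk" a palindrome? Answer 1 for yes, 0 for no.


Input: fkklbk
Reversed: kblkkf
  Compare pos 0 ('f') with pos 5 ('k'): MISMATCH
  Compare pos 1 ('k') with pos 4 ('b'): MISMATCH
  Compare pos 2 ('k') with pos 3 ('l'): MISMATCH
Result: not a palindrome

0


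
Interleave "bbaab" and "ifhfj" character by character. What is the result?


Interleaving "bbaab" and "ifhfj":
  Position 0: 'b' from first, 'i' from second => "bi"
  Position 1: 'b' from first, 'f' from second => "bf"
  Position 2: 'a' from first, 'h' from second => "ah"
  Position 3: 'a' from first, 'f' from second => "af"
  Position 4: 'b' from first, 'j' from second => "bj"
Result: bibfahafbj

bibfahafbj


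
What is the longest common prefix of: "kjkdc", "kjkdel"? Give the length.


Words: kjkdc, kjkdel
  Position 0: all 'k' => match
  Position 1: all 'j' => match
  Position 2: all 'k' => match
  Position 3: all 'd' => match
  Position 4: ('c', 'e') => mismatch, stop
LCP = "kjkd" (length 4)

4


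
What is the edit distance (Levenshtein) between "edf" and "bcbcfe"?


Computing edit distance: "edf" -> "bcbcfe"
DP table:
           b    c    b    c    f    e
      0    1    2    3    4    5    6
  e   1    1    2    3    4    5    5
  d   2    2    2    3    4    5    6
  f   3    3    3    3    4    4    5
Edit distance = dp[3][6] = 5

5


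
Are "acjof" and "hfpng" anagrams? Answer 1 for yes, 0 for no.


Strings: "acjof", "hfpng"
Sorted first:  acfjo
Sorted second: fghnp
Differ at position 0: 'a' vs 'f' => not anagrams

0


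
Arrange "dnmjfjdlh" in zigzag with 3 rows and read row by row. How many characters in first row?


Zigzag "dnmjfjdlh" into 3 rows:
Placing characters:
  'd' => row 0
  'n' => row 1
  'm' => row 2
  'j' => row 1
  'f' => row 0
  'j' => row 1
  'd' => row 2
  'l' => row 1
  'h' => row 0
Rows:
  Row 0: "dfh"
  Row 1: "njjl"
  Row 2: "md"
First row length: 3

3


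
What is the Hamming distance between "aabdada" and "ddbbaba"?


Comparing "aabdada" and "ddbbaba" position by position:
  Position 0: 'a' vs 'd' => differ
  Position 1: 'a' vs 'd' => differ
  Position 2: 'b' vs 'b' => same
  Position 3: 'd' vs 'b' => differ
  Position 4: 'a' vs 'a' => same
  Position 5: 'd' vs 'b' => differ
  Position 6: 'a' vs 'a' => same
Total differences (Hamming distance): 4

4


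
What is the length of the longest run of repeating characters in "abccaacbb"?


Input: "abccaacbb"
Scanning for longest run:
  Position 1 ('b'): new char, reset run to 1
  Position 2 ('c'): new char, reset run to 1
  Position 3 ('c'): continues run of 'c', length=2
  Position 4 ('a'): new char, reset run to 1
  Position 5 ('a'): continues run of 'a', length=2
  Position 6 ('c'): new char, reset run to 1
  Position 7 ('b'): new char, reset run to 1
  Position 8 ('b'): continues run of 'b', length=2
Longest run: 'c' with length 2

2


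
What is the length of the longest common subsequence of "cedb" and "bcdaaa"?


LCS of "cedb" and "bcdaaa"
DP table:
           b    c    d    a    a    a
      0    0    0    0    0    0    0
  c   0    0    1    1    1    1    1
  e   0    0    1    1    1    1    1
  d   0    0    1    2    2    2    2
  b   0    1    1    2    2    2    2
LCS length = dp[4][6] = 2

2


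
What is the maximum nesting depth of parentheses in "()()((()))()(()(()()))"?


Input: "()()((()))()(()(()()))"
Tracking depth:
  Position 0 '(': depth becomes 1
  Position 1 ')': depth becomes 0
  Position 2 '(': depth becomes 1
  Position 3 ')': depth becomes 0
  Position 4 '(': depth becomes 1
  Position 5 '(': depth becomes 2
  Position 6 '(': depth becomes 3
  Position 7 ')': depth becomes 2
  Position 8 ')': depth becomes 1
  Position 9 ')': depth becomes 0
  Position 10 '(': depth becomes 1
  Position 11 ')': depth becomes 0
  Position 12 '(': depth becomes 1
  Position 13 '(': depth becomes 2
  Position 14 ')': depth becomes 1
  Position 15 '(': depth becomes 2
  Position 16 '(': depth becomes 3
  Position 17 ')': depth becomes 2
  Position 18 '(': depth becomes 3
  Position 19 ')': depth becomes 2
  Position 20 ')': depth becomes 1
  Position 21 ')': depth becomes 0
Maximum depth reached: 3

3


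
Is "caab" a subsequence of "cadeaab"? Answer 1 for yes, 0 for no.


Check if "caab" is a subsequence of "cadeaab"
Greedy scan:
  Position 0 ('c'): matches sub[0] = 'c'
  Position 1 ('a'): matches sub[1] = 'a'
  Position 2 ('d'): no match needed
  Position 3 ('e'): no match needed
  Position 4 ('a'): matches sub[2] = 'a'
  Position 5 ('a'): no match needed
  Position 6 ('b'): matches sub[3] = 'b'
All 4 characters matched => is a subsequence

1


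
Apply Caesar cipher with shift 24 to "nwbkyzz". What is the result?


Caesar cipher: shift "nwbkyzz" by 24
  'n' (pos 13) + 24 = pos 11 = 'l'
  'w' (pos 22) + 24 = pos 20 = 'u'
  'b' (pos 1) + 24 = pos 25 = 'z'
  'k' (pos 10) + 24 = pos 8 = 'i'
  'y' (pos 24) + 24 = pos 22 = 'w'
  'z' (pos 25) + 24 = pos 23 = 'x'
  'z' (pos 25) + 24 = pos 23 = 'x'
Result: luziwxx

luziwxx


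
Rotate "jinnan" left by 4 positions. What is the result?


Input: "jinnan", rotate left by 4
First 4 characters: "jinn"
Remaining characters: "an"
Concatenate remaining + first: "an" + "jinn" = "anjinn"

anjinn


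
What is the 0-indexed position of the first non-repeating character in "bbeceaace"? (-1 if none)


Input: bbeceaace
Character frequencies:
  'a': 2
  'b': 2
  'c': 2
  'e': 3
Scanning left to right for freq == 1:
  Position 0 ('b'): freq=2, skip
  Position 1 ('b'): freq=2, skip
  Position 2 ('e'): freq=3, skip
  Position 3 ('c'): freq=2, skip
  Position 4 ('e'): freq=3, skip
  Position 5 ('a'): freq=2, skip
  Position 6 ('a'): freq=2, skip
  Position 7 ('c'): freq=2, skip
  Position 8 ('e'): freq=3, skip
  No unique character found => answer = -1

-1


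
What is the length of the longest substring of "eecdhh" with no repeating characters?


Input: "eecdhh"
Sliding window (track last position of each char):
  Position 0 ('e'): window [0,0] length 1 -- new best
  Position 1 ('e'): repeat (last at 0), move window start to 1
  Position 1 ('e'): window [1,1] length 1
  Position 2 ('c'): window [1,2] length 2 -- new best
  Position 3 ('d'): window [1,3] length 3 -- new best
  Position 4 ('h'): window [1,4] length 4 -- new best
  Position 5 ('h'): repeat (last at 4), move window start to 5
  Position 5 ('h'): window [5,5] length 1
Longest substring with no repeats: "ecdh" with length 4

4


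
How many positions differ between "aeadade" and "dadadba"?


Comparing "aeadade" and "dadadba" position by position:
  Position 0: 'a' vs 'd' => DIFFER
  Position 1: 'e' vs 'a' => DIFFER
  Position 2: 'a' vs 'd' => DIFFER
  Position 3: 'd' vs 'a' => DIFFER
  Position 4: 'a' vs 'd' => DIFFER
  Position 5: 'd' vs 'b' => DIFFER
  Position 6: 'e' vs 'a' => DIFFER
Positions that differ: 7

7


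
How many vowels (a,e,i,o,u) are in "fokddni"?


Input: fokddni
Checking each character:
  'f' at position 0: consonant
  'o' at position 1: vowel (running total: 1)
  'k' at position 2: consonant
  'd' at position 3: consonant
  'd' at position 4: consonant
  'n' at position 5: consonant
  'i' at position 6: vowel (running total: 2)
Total vowels: 2

2


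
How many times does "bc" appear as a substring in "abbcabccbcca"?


Searching for "bc" in "abbcabccbcca"
Scanning each position:
  Position 0: "ab" => no
  Position 1: "bb" => no
  Position 2: "bc" => MATCH
  Position 3: "ca" => no
  Position 4: "ab" => no
  Position 5: "bc" => MATCH
  Position 6: "cc" => no
  Position 7: "cb" => no
  Position 8: "bc" => MATCH
  Position 9: "cc" => no
  Position 10: "ca" => no
Total occurrences: 3

3


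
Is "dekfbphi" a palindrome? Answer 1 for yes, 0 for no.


Input: dekfbphi
Reversed: ihpbfked
  Compare pos 0 ('d') with pos 7 ('i'): MISMATCH
  Compare pos 1 ('e') with pos 6 ('h'): MISMATCH
  Compare pos 2 ('k') with pos 5 ('p'): MISMATCH
  Compare pos 3 ('f') with pos 4 ('b'): MISMATCH
Result: not a palindrome

0


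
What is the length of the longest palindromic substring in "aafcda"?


Input: "aafcda"
Checking substrings for palindromes:
  [0:2] "aa" (len 2) => palindrome
Longest palindromic substring: "aa" with length 2

2


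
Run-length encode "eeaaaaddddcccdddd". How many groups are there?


Input: eeaaaaddddcccdddd
Scanning for consecutive runs:
  Group 1: 'e' x 2 (positions 0-1)
  Group 2: 'a' x 4 (positions 2-5)
  Group 3: 'd' x 4 (positions 6-9)
  Group 4: 'c' x 3 (positions 10-12)
  Group 5: 'd' x 4 (positions 13-16)
Total groups: 5

5


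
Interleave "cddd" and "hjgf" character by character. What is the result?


Interleaving "cddd" and "hjgf":
  Position 0: 'c' from first, 'h' from second => "ch"
  Position 1: 'd' from first, 'j' from second => "dj"
  Position 2: 'd' from first, 'g' from second => "dg"
  Position 3: 'd' from first, 'f' from second => "df"
Result: chdjdgdf

chdjdgdf


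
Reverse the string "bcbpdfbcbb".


Input: bcbpdfbcbb
Reading characters right to left:
  Position 9: 'b'
  Position 8: 'b'
  Position 7: 'c'
  Position 6: 'b'
  Position 5: 'f'
  Position 4: 'd'
  Position 3: 'p'
  Position 2: 'b'
  Position 1: 'c'
  Position 0: 'b'
Reversed: bbcbfdpbcb

bbcbfdpbcb


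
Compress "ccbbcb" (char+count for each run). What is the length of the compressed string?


Input: ccbbcb
Runs:
  'c' x 2 => "c2"
  'b' x 2 => "b2"
  'c' x 1 => "c1"
  'b' x 1 => "b1"
Compressed: "c2b2c1b1"
Compressed length: 8

8


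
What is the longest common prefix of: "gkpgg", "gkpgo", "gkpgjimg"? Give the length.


Words: gkpgg, gkpgo, gkpgjimg
  Position 0: all 'g' => match
  Position 1: all 'k' => match
  Position 2: all 'p' => match
  Position 3: all 'g' => match
  Position 4: ('g', 'o', 'j') => mismatch, stop
LCP = "gkpg" (length 4)

4


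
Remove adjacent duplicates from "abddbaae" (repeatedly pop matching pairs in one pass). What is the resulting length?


Input: abddbaae
Stack-based adjacent duplicate removal:
  Read 'a': push. Stack: a
  Read 'b': push. Stack: ab
  Read 'd': push. Stack: abd
  Read 'd': matches stack top 'd' => pop. Stack: ab
  Read 'b': matches stack top 'b' => pop. Stack: a
  Read 'a': matches stack top 'a' => pop. Stack: (empty)
  Read 'a': push. Stack: a
  Read 'e': push. Stack: ae
Final stack: "ae" (length 2)

2


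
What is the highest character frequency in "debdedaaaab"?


Input: debdedaaaab
Character counts:
  'a': 4
  'b': 2
  'd': 3
  'e': 2
Maximum frequency: 4

4


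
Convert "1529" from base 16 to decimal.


Input: "1529" in base 16
Positional expansion:
  Digit '1' (value 1) x 16^3 = 4096
  Digit '5' (value 5) x 16^2 = 1280
  Digit '2' (value 2) x 16^1 = 32
  Digit '9' (value 9) x 16^0 = 9
Sum = 5417

5417


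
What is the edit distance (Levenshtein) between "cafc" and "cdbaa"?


Computing edit distance: "cafc" -> "cdbaa"
DP table:
           c    d    b    a    a
      0    1    2    3    4    5
  c   1    0    1    2    3    4
  a   2    1    1    2    2    3
  f   3    2    2    2    3    3
  c   4    3    3    3    3    4
Edit distance = dp[4][5] = 4

4


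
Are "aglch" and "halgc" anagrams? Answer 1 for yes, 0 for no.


Strings: "aglch", "halgc"
Sorted first:  acghl
Sorted second: acghl
Sorted forms match => anagrams

1


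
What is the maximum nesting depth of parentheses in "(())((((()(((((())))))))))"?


Input: "(())((((()(((((())))))))))"
Tracking depth:
  Position 0 '(': depth becomes 1
  Position 1 '(': depth becomes 2
  Position 2 ')': depth becomes 1
  Position 3 ')': depth becomes 0
  Position 4 '(': depth becomes 1
  Position 5 '(': depth becomes 2
  Position 6 '(': depth becomes 3
  Position 7 '(': depth becomes 4
  Position 8 '(': depth becomes 5
  Position 9 ')': depth becomes 4
  Position 10 '(': depth becomes 5
  Position 11 '(': depth becomes 6
  Position 12 '(': depth becomes 7
  Position 13 '(': depth becomes 8
  Position 14 '(': depth becomes 9
  Position 15 '(': depth becomes 10
  Position 16 ')': depth becomes 9
  Position 17 ')': depth becomes 8
  Position 18 ')': depth becomes 7
  Position 19 ')': depth becomes 6
  Position 20 ')': depth becomes 5
  Position 21 ')': depth becomes 4
  Position 22 ')': depth becomes 3
  Position 23 ')': depth becomes 2
  Position 24 ')': depth becomes 1
  Position 25 ')': depth becomes 0
Maximum depth reached: 10

10


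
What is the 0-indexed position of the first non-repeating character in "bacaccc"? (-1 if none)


Input: bacaccc
Character frequencies:
  'a': 2
  'b': 1
  'c': 4
Scanning left to right for freq == 1:
  Position 0 ('b'): unique! => answer = 0

0


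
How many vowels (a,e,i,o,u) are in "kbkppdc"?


Input: kbkppdc
Checking each character:
  'k' at position 0: consonant
  'b' at position 1: consonant
  'k' at position 2: consonant
  'p' at position 3: consonant
  'p' at position 4: consonant
  'd' at position 5: consonant
  'c' at position 6: consonant
Total vowels: 0

0


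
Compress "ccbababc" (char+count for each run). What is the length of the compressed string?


Input: ccbababc
Runs:
  'c' x 2 => "c2"
  'b' x 1 => "b1"
  'a' x 1 => "a1"
  'b' x 1 => "b1"
  'a' x 1 => "a1"
  'b' x 1 => "b1"
  'c' x 1 => "c1"
Compressed: "c2b1a1b1a1b1c1"
Compressed length: 14

14


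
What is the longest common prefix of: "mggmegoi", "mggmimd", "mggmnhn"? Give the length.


Words: mggmegoi, mggmimd, mggmnhn
  Position 0: all 'm' => match
  Position 1: all 'g' => match
  Position 2: all 'g' => match
  Position 3: all 'm' => match
  Position 4: ('e', 'i', 'n') => mismatch, stop
LCP = "mggm" (length 4)

4


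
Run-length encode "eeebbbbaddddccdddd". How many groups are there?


Input: eeebbbbaddddccdddd
Scanning for consecutive runs:
  Group 1: 'e' x 3 (positions 0-2)
  Group 2: 'b' x 4 (positions 3-6)
  Group 3: 'a' x 1 (positions 7-7)
  Group 4: 'd' x 4 (positions 8-11)
  Group 5: 'c' x 2 (positions 12-13)
  Group 6: 'd' x 4 (positions 14-17)
Total groups: 6

6


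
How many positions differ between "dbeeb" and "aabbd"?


Comparing "dbeeb" and "aabbd" position by position:
  Position 0: 'd' vs 'a' => DIFFER
  Position 1: 'b' vs 'a' => DIFFER
  Position 2: 'e' vs 'b' => DIFFER
  Position 3: 'e' vs 'b' => DIFFER
  Position 4: 'b' vs 'd' => DIFFER
Positions that differ: 5

5


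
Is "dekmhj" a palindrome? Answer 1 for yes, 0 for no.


Input: dekmhj
Reversed: jhmked
  Compare pos 0 ('d') with pos 5 ('j'): MISMATCH
  Compare pos 1 ('e') with pos 4 ('h'): MISMATCH
  Compare pos 2 ('k') with pos 3 ('m'): MISMATCH
Result: not a palindrome

0


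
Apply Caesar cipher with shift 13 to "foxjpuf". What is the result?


Caesar cipher: shift "foxjpuf" by 13
  'f' (pos 5) + 13 = pos 18 = 's'
  'o' (pos 14) + 13 = pos 1 = 'b'
  'x' (pos 23) + 13 = pos 10 = 'k'
  'j' (pos 9) + 13 = pos 22 = 'w'
  'p' (pos 15) + 13 = pos 2 = 'c'
  'u' (pos 20) + 13 = pos 7 = 'h'
  'f' (pos 5) + 13 = pos 18 = 's'
Result: sbkwchs

sbkwchs


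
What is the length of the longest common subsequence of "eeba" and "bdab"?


LCS of "eeba" and "bdab"
DP table:
           b    d    a    b
      0    0    0    0    0
  e   0    0    0    0    0
  e   0    0    0    0    0
  b   0    1    1    1    1
  a   0    1    1    2    2
LCS length = dp[4][4] = 2

2


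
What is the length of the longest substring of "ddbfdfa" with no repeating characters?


Input: "ddbfdfa"
Sliding window (track last position of each char):
  Position 0 ('d'): window [0,0] length 1 -- new best
  Position 1 ('d'): repeat (last at 0), move window start to 1
  Position 1 ('d'): window [1,1] length 1
  Position 2 ('b'): window [1,2] length 2 -- new best
  Position 3 ('f'): window [1,3] length 3 -- new best
  Position 4 ('d'): repeat (last at 1), move window start to 2
  Position 4 ('d'): window [2,4] length 3
  Position 5 ('f'): repeat (last at 3), move window start to 4
  Position 5 ('f'): window [4,5] length 2
  Position 6 ('a'): window [4,6] length 3
Longest substring with no repeats: "dbf" with length 3

3


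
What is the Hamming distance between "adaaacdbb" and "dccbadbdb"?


Comparing "adaaacdbb" and "dccbadbdb" position by position:
  Position 0: 'a' vs 'd' => differ
  Position 1: 'd' vs 'c' => differ
  Position 2: 'a' vs 'c' => differ
  Position 3: 'a' vs 'b' => differ
  Position 4: 'a' vs 'a' => same
  Position 5: 'c' vs 'd' => differ
  Position 6: 'd' vs 'b' => differ
  Position 7: 'b' vs 'd' => differ
  Position 8: 'b' vs 'b' => same
Total differences (Hamming distance): 7

7


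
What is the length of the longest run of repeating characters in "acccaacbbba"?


Input: "acccaacbbba"
Scanning for longest run:
  Position 1 ('c'): new char, reset run to 1
  Position 2 ('c'): continues run of 'c', length=2
  Position 3 ('c'): continues run of 'c', length=3
  Position 4 ('a'): new char, reset run to 1
  Position 5 ('a'): continues run of 'a', length=2
  Position 6 ('c'): new char, reset run to 1
  Position 7 ('b'): new char, reset run to 1
  Position 8 ('b'): continues run of 'b', length=2
  Position 9 ('b'): continues run of 'b', length=3
  Position 10 ('a'): new char, reset run to 1
Longest run: 'c' with length 3

3


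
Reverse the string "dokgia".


Input: dokgia
Reading characters right to left:
  Position 5: 'a'
  Position 4: 'i'
  Position 3: 'g'
  Position 2: 'k'
  Position 1: 'o'
  Position 0: 'd'
Reversed: aigkod

aigkod


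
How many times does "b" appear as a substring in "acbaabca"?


Searching for "b" in "acbaabca"
Scanning each position:
  Position 0: "a" => no
  Position 1: "c" => no
  Position 2: "b" => MATCH
  Position 3: "a" => no
  Position 4: "a" => no
  Position 5: "b" => MATCH
  Position 6: "c" => no
  Position 7: "a" => no
Total occurrences: 2

2


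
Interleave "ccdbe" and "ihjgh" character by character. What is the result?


Interleaving "ccdbe" and "ihjgh":
  Position 0: 'c' from first, 'i' from second => "ci"
  Position 1: 'c' from first, 'h' from second => "ch"
  Position 2: 'd' from first, 'j' from second => "dj"
  Position 3: 'b' from first, 'g' from second => "bg"
  Position 4: 'e' from first, 'h' from second => "eh"
Result: cichdjbgeh

cichdjbgeh


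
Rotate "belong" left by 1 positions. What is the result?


Input: "belong", rotate left by 1
First 1 characters: "b"
Remaining characters: "elong"
Concatenate remaining + first: "elong" + "b" = "elongb"

elongb


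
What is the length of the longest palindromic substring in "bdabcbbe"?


Input: "bdabcbbe"
Checking substrings for palindromes:
  [3:6] "bcb" (len 3) => palindrome
  [5:7] "bb" (len 2) => palindrome
Longest palindromic substring: "bcb" with length 3

3


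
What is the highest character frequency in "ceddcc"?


Input: ceddcc
Character counts:
  'c': 3
  'd': 2
  'e': 1
Maximum frequency: 3

3


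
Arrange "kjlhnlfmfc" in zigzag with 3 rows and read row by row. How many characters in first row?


Zigzag "kjlhnlfmfc" into 3 rows:
Placing characters:
  'k' => row 0
  'j' => row 1
  'l' => row 2
  'h' => row 1
  'n' => row 0
  'l' => row 1
  'f' => row 2
  'm' => row 1
  'f' => row 0
  'c' => row 1
Rows:
  Row 0: "knf"
  Row 1: "jhlmc"
  Row 2: "lf"
First row length: 3

3


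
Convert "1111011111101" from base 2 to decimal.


Input: "1111011111101" in base 2
Positional expansion:
  Digit '1' (value 1) x 2^12 = 4096
  Digit '1' (value 1) x 2^11 = 2048
  Digit '1' (value 1) x 2^10 = 1024
  Digit '1' (value 1) x 2^9 = 512
  Digit '0' (value 0) x 2^8 = 0
  Digit '1' (value 1) x 2^7 = 128
  Digit '1' (value 1) x 2^6 = 64
  Digit '1' (value 1) x 2^5 = 32
  Digit '1' (value 1) x 2^4 = 16
  Digit '1' (value 1) x 2^3 = 8
  Digit '1' (value 1) x 2^2 = 4
  Digit '0' (value 0) x 2^1 = 0
  Digit '1' (value 1) x 2^0 = 1
Sum = 7933

7933


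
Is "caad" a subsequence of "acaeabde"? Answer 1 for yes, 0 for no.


Check if "caad" is a subsequence of "acaeabde"
Greedy scan:
  Position 0 ('a'): no match needed
  Position 1 ('c'): matches sub[0] = 'c'
  Position 2 ('a'): matches sub[1] = 'a'
  Position 3 ('e'): no match needed
  Position 4 ('a'): matches sub[2] = 'a'
  Position 5 ('b'): no match needed
  Position 6 ('d'): matches sub[3] = 'd'
  Position 7 ('e'): no match needed
All 4 characters matched => is a subsequence

1


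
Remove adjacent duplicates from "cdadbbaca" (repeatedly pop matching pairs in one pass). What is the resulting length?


Input: cdadbbaca
Stack-based adjacent duplicate removal:
  Read 'c': push. Stack: c
  Read 'd': push. Stack: cd
  Read 'a': push. Stack: cda
  Read 'd': push. Stack: cdad
  Read 'b': push. Stack: cdadb
  Read 'b': matches stack top 'b' => pop. Stack: cdad
  Read 'a': push. Stack: cdada
  Read 'c': push. Stack: cdadac
  Read 'a': push. Stack: cdadaca
Final stack: "cdadaca" (length 7)

7


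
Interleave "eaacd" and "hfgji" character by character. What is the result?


Interleaving "eaacd" and "hfgji":
  Position 0: 'e' from first, 'h' from second => "eh"
  Position 1: 'a' from first, 'f' from second => "af"
  Position 2: 'a' from first, 'g' from second => "ag"
  Position 3: 'c' from first, 'j' from second => "cj"
  Position 4: 'd' from first, 'i' from second => "di"
Result: ehafagcjdi

ehafagcjdi


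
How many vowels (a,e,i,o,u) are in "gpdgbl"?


Input: gpdgbl
Checking each character:
  'g' at position 0: consonant
  'p' at position 1: consonant
  'd' at position 2: consonant
  'g' at position 3: consonant
  'b' at position 4: consonant
  'l' at position 5: consonant
Total vowels: 0

0


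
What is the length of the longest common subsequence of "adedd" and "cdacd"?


LCS of "adedd" and "cdacd"
DP table:
           c    d    a    c    d
      0    0    0    0    0    0
  a   0    0    0    1    1    1
  d   0    0    1    1    1    2
  e   0    0    1    1    1    2
  d   0    0    1    1    1    2
  d   0    0    1    1    1    2
LCS length = dp[5][5] = 2

2


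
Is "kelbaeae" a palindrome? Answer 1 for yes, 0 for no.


Input: kelbaeae
Reversed: eaeablek
  Compare pos 0 ('k') with pos 7 ('e'): MISMATCH
  Compare pos 1 ('e') with pos 6 ('a'): MISMATCH
  Compare pos 2 ('l') with pos 5 ('e'): MISMATCH
  Compare pos 3 ('b') with pos 4 ('a'): MISMATCH
Result: not a palindrome

0


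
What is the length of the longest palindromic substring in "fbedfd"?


Input: "fbedfd"
Checking substrings for palindromes:
  [3:6] "dfd" (len 3) => palindrome
Longest palindromic substring: "dfd" with length 3

3


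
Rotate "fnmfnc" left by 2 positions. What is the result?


Input: "fnmfnc", rotate left by 2
First 2 characters: "fn"
Remaining characters: "mfnc"
Concatenate remaining + first: "mfnc" + "fn" = "mfncfn"

mfncfn


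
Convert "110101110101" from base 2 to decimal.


Input: "110101110101" in base 2
Positional expansion:
  Digit '1' (value 1) x 2^11 = 2048
  Digit '1' (value 1) x 2^10 = 1024
  Digit '0' (value 0) x 2^9 = 0
  Digit '1' (value 1) x 2^8 = 256
  Digit '0' (value 0) x 2^7 = 0
  Digit '1' (value 1) x 2^6 = 64
  Digit '1' (value 1) x 2^5 = 32
  Digit '1' (value 1) x 2^4 = 16
  Digit '0' (value 0) x 2^3 = 0
  Digit '1' (value 1) x 2^2 = 4
  Digit '0' (value 0) x 2^1 = 0
  Digit '1' (value 1) x 2^0 = 1
Sum = 3445

3445


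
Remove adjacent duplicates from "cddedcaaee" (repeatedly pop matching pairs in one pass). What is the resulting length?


Input: cddedcaaee
Stack-based adjacent duplicate removal:
  Read 'c': push. Stack: c
  Read 'd': push. Stack: cd
  Read 'd': matches stack top 'd' => pop. Stack: c
  Read 'e': push. Stack: ce
  Read 'd': push. Stack: ced
  Read 'c': push. Stack: cedc
  Read 'a': push. Stack: cedca
  Read 'a': matches stack top 'a' => pop. Stack: cedc
  Read 'e': push. Stack: cedce
  Read 'e': matches stack top 'e' => pop. Stack: cedc
Final stack: "cedc" (length 4)

4


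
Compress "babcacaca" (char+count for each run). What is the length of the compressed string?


Input: babcacaca
Runs:
  'b' x 1 => "b1"
  'a' x 1 => "a1"
  'b' x 1 => "b1"
  'c' x 1 => "c1"
  'a' x 1 => "a1"
  'c' x 1 => "c1"
  'a' x 1 => "a1"
  'c' x 1 => "c1"
  'a' x 1 => "a1"
Compressed: "b1a1b1c1a1c1a1c1a1"
Compressed length: 18

18


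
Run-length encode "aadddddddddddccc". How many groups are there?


Input: aadddddddddddccc
Scanning for consecutive runs:
  Group 1: 'a' x 2 (positions 0-1)
  Group 2: 'd' x 11 (positions 2-12)
  Group 3: 'c' x 3 (positions 13-15)
Total groups: 3

3


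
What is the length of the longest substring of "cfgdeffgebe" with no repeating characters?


Input: "cfgdeffgebe"
Sliding window (track last position of each char):
  Position 0 ('c'): window [0,0] length 1 -- new best
  Position 1 ('f'): window [0,1] length 2 -- new best
  Position 2 ('g'): window [0,2] length 3 -- new best
  Position 3 ('d'): window [0,3] length 4 -- new best
  Position 4 ('e'): window [0,4] length 5 -- new best
  Position 5 ('f'): repeat (last at 1), move window start to 2
  Position 5 ('f'): window [2,5] length 4
  Position 6 ('f'): repeat (last at 5), move window start to 6
  Position 6 ('f'): window [6,6] length 1
  Position 7 ('g'): window [6,7] length 2
  Position 8 ('e'): window [6,8] length 3
  Position 9 ('b'): window [6,9] length 4
  Position 10 ('e'): repeat (last at 8), move window start to 9
  Position 10 ('e'): window [9,10] length 2
Longest substring with no repeats: "cfgde" with length 5

5


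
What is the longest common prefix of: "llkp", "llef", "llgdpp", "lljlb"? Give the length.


Words: llkp, llef, llgdpp, lljlb
  Position 0: all 'l' => match
  Position 1: all 'l' => match
  Position 2: ('k', 'e', 'g', 'j') => mismatch, stop
LCP = "ll" (length 2)

2


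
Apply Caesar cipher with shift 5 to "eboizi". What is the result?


Caesar cipher: shift "eboizi" by 5
  'e' (pos 4) + 5 = pos 9 = 'j'
  'b' (pos 1) + 5 = pos 6 = 'g'
  'o' (pos 14) + 5 = pos 19 = 't'
  'i' (pos 8) + 5 = pos 13 = 'n'
  'z' (pos 25) + 5 = pos 4 = 'e'
  'i' (pos 8) + 5 = pos 13 = 'n'
Result: jgtnen

jgtnen


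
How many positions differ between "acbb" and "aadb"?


Comparing "acbb" and "aadb" position by position:
  Position 0: 'a' vs 'a' => same
  Position 1: 'c' vs 'a' => DIFFER
  Position 2: 'b' vs 'd' => DIFFER
  Position 3: 'b' vs 'b' => same
Positions that differ: 2

2


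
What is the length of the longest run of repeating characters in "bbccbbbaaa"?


Input: "bbccbbbaaa"
Scanning for longest run:
  Position 1 ('b'): continues run of 'b', length=2
  Position 2 ('c'): new char, reset run to 1
  Position 3 ('c'): continues run of 'c', length=2
  Position 4 ('b'): new char, reset run to 1
  Position 5 ('b'): continues run of 'b', length=2
  Position 6 ('b'): continues run of 'b', length=3
  Position 7 ('a'): new char, reset run to 1
  Position 8 ('a'): continues run of 'a', length=2
  Position 9 ('a'): continues run of 'a', length=3
Longest run: 'b' with length 3

3


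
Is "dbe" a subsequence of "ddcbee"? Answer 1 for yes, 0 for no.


Check if "dbe" is a subsequence of "ddcbee"
Greedy scan:
  Position 0 ('d'): matches sub[0] = 'd'
  Position 1 ('d'): no match needed
  Position 2 ('c'): no match needed
  Position 3 ('b'): matches sub[1] = 'b'
  Position 4 ('e'): matches sub[2] = 'e'
  Position 5 ('e'): no match needed
All 3 characters matched => is a subsequence

1


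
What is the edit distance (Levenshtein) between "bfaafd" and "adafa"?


Computing edit distance: "bfaafd" -> "adafa"
DP table:
           a    d    a    f    a
      0    1    2    3    4    5
  b   1    1    2    3    4    5
  f   2    2    2    3    3    4
  a   3    2    3    2    3    3
  a   4    3    3    3    3    3
  f   5    4    4    4    3    4
  d   6    5    4    5    4    4
Edit distance = dp[6][5] = 4

4


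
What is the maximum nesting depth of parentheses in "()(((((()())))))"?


Input: "()(((((()())))))"
Tracking depth:
  Position 0 '(': depth becomes 1
  Position 1 ')': depth becomes 0
  Position 2 '(': depth becomes 1
  Position 3 '(': depth becomes 2
  Position 4 '(': depth becomes 3
  Position 5 '(': depth becomes 4
  Position 6 '(': depth becomes 5
  Position 7 '(': depth becomes 6
  Position 8 ')': depth becomes 5
  Position 9 '(': depth becomes 6
  Position 10 ')': depth becomes 5
  Position 11 ')': depth becomes 4
  Position 12 ')': depth becomes 3
  Position 13 ')': depth becomes 2
  Position 14 ')': depth becomes 1
  Position 15 ')': depth becomes 0
Maximum depth reached: 6

6


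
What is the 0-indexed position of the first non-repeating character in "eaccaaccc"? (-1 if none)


Input: eaccaaccc
Character frequencies:
  'a': 3
  'c': 5
  'e': 1
Scanning left to right for freq == 1:
  Position 0 ('e'): unique! => answer = 0

0


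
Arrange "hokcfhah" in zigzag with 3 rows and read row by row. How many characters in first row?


Zigzag "hokcfhah" into 3 rows:
Placing characters:
  'h' => row 0
  'o' => row 1
  'k' => row 2
  'c' => row 1
  'f' => row 0
  'h' => row 1
  'a' => row 2
  'h' => row 1
Rows:
  Row 0: "hf"
  Row 1: "ochh"
  Row 2: "ka"
First row length: 2

2


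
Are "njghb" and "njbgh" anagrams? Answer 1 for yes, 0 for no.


Strings: "njghb", "njbgh"
Sorted first:  bghjn
Sorted second: bghjn
Sorted forms match => anagrams

1


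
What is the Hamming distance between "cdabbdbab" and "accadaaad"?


Comparing "cdabbdbab" and "accadaaad" position by position:
  Position 0: 'c' vs 'a' => differ
  Position 1: 'd' vs 'c' => differ
  Position 2: 'a' vs 'c' => differ
  Position 3: 'b' vs 'a' => differ
  Position 4: 'b' vs 'd' => differ
  Position 5: 'd' vs 'a' => differ
  Position 6: 'b' vs 'a' => differ
  Position 7: 'a' vs 'a' => same
  Position 8: 'b' vs 'd' => differ
Total differences (Hamming distance): 8

8


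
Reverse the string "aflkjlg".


Input: aflkjlg
Reading characters right to left:
  Position 6: 'g'
  Position 5: 'l'
  Position 4: 'j'
  Position 3: 'k'
  Position 2: 'l'
  Position 1: 'f'
  Position 0: 'a'
Reversed: gljklfa

gljklfa


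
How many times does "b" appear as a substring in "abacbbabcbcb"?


Searching for "b" in "abacbbabcbcb"
Scanning each position:
  Position 0: "a" => no
  Position 1: "b" => MATCH
  Position 2: "a" => no
  Position 3: "c" => no
  Position 4: "b" => MATCH
  Position 5: "b" => MATCH
  Position 6: "a" => no
  Position 7: "b" => MATCH
  Position 8: "c" => no
  Position 9: "b" => MATCH
  Position 10: "c" => no
  Position 11: "b" => MATCH
Total occurrences: 6

6


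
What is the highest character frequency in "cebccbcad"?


Input: cebccbcad
Character counts:
  'a': 1
  'b': 2
  'c': 4
  'd': 1
  'e': 1
Maximum frequency: 4

4


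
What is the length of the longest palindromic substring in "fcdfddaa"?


Input: "fcdfddaa"
Checking substrings for palindromes:
  [2:5] "dfd" (len 3) => palindrome
  [4:6] "dd" (len 2) => palindrome
  [6:8] "aa" (len 2) => palindrome
Longest palindromic substring: "dfd" with length 3

3


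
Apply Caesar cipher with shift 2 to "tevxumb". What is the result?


Caesar cipher: shift "tevxumb" by 2
  't' (pos 19) + 2 = pos 21 = 'v'
  'e' (pos 4) + 2 = pos 6 = 'g'
  'v' (pos 21) + 2 = pos 23 = 'x'
  'x' (pos 23) + 2 = pos 25 = 'z'
  'u' (pos 20) + 2 = pos 22 = 'w'
  'm' (pos 12) + 2 = pos 14 = 'o'
  'b' (pos 1) + 2 = pos 3 = 'd'
Result: vgxzwod

vgxzwod


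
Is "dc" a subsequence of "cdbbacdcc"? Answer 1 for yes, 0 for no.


Check if "dc" is a subsequence of "cdbbacdcc"
Greedy scan:
  Position 0 ('c'): no match needed
  Position 1 ('d'): matches sub[0] = 'd'
  Position 2 ('b'): no match needed
  Position 3 ('b'): no match needed
  Position 4 ('a'): no match needed
  Position 5 ('c'): matches sub[1] = 'c'
  Position 6 ('d'): no match needed
  Position 7 ('c'): no match needed
  Position 8 ('c'): no match needed
All 2 characters matched => is a subsequence

1


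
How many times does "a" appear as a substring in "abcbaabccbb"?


Searching for "a" in "abcbaabccbb"
Scanning each position:
  Position 0: "a" => MATCH
  Position 1: "b" => no
  Position 2: "c" => no
  Position 3: "b" => no
  Position 4: "a" => MATCH
  Position 5: "a" => MATCH
  Position 6: "b" => no
  Position 7: "c" => no
  Position 8: "c" => no
  Position 9: "b" => no
  Position 10: "b" => no
Total occurrences: 3

3


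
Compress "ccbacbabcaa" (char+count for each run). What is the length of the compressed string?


Input: ccbacbabcaa
Runs:
  'c' x 2 => "c2"
  'b' x 1 => "b1"
  'a' x 1 => "a1"
  'c' x 1 => "c1"
  'b' x 1 => "b1"
  'a' x 1 => "a1"
  'b' x 1 => "b1"
  'c' x 1 => "c1"
  'a' x 2 => "a2"
Compressed: "c2b1a1c1b1a1b1c1a2"
Compressed length: 18

18


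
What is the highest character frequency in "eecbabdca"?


Input: eecbabdca
Character counts:
  'a': 2
  'b': 2
  'c': 2
  'd': 1
  'e': 2
Maximum frequency: 2

2


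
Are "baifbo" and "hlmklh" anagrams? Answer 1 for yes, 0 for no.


Strings: "baifbo", "hlmklh"
Sorted first:  abbfio
Sorted second: hhkllm
Differ at position 0: 'a' vs 'h' => not anagrams

0


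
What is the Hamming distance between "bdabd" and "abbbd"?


Comparing "bdabd" and "abbbd" position by position:
  Position 0: 'b' vs 'a' => differ
  Position 1: 'd' vs 'b' => differ
  Position 2: 'a' vs 'b' => differ
  Position 3: 'b' vs 'b' => same
  Position 4: 'd' vs 'd' => same
Total differences (Hamming distance): 3

3


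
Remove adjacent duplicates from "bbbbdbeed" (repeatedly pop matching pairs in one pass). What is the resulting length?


Input: bbbbdbeed
Stack-based adjacent duplicate removal:
  Read 'b': push. Stack: b
  Read 'b': matches stack top 'b' => pop. Stack: (empty)
  Read 'b': push. Stack: b
  Read 'b': matches stack top 'b' => pop. Stack: (empty)
  Read 'd': push. Stack: d
  Read 'b': push. Stack: db
  Read 'e': push. Stack: dbe
  Read 'e': matches stack top 'e' => pop. Stack: db
  Read 'd': push. Stack: dbd
Final stack: "dbd" (length 3)

3


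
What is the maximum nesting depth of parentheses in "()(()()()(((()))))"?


Input: "()(()()()(((()))))"
Tracking depth:
  Position 0 '(': depth becomes 1
  Position 1 ')': depth becomes 0
  Position 2 '(': depth becomes 1
  Position 3 '(': depth becomes 2
  Position 4 ')': depth becomes 1
  Position 5 '(': depth becomes 2
  Position 6 ')': depth becomes 1
  Position 7 '(': depth becomes 2
  Position 8 ')': depth becomes 1
  Position 9 '(': depth becomes 2
  Position 10 '(': depth becomes 3
  Position 11 '(': depth becomes 4
  Position 12 '(': depth becomes 5
  Position 13 ')': depth becomes 4
  Position 14 ')': depth becomes 3
  Position 15 ')': depth becomes 2
  Position 16 ')': depth becomes 1
  Position 17 ')': depth becomes 0
Maximum depth reached: 5

5


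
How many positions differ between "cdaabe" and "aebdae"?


Comparing "cdaabe" and "aebdae" position by position:
  Position 0: 'c' vs 'a' => DIFFER
  Position 1: 'd' vs 'e' => DIFFER
  Position 2: 'a' vs 'b' => DIFFER
  Position 3: 'a' vs 'd' => DIFFER
  Position 4: 'b' vs 'a' => DIFFER
  Position 5: 'e' vs 'e' => same
Positions that differ: 5

5


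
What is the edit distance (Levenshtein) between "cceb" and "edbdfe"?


Computing edit distance: "cceb" -> "edbdfe"
DP table:
           e    d    b    d    f    e
      0    1    2    3    4    5    6
  c   1    1    2    3    4    5    6
  c   2    2    2    3    4    5    6
  e   3    2    3    3    4    5    5
  b   4    3    3    3    4    5    6
Edit distance = dp[4][6] = 6

6


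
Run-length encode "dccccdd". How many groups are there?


Input: dccccdd
Scanning for consecutive runs:
  Group 1: 'd' x 1 (positions 0-0)
  Group 2: 'c' x 4 (positions 1-4)
  Group 3: 'd' x 2 (positions 5-6)
Total groups: 3

3


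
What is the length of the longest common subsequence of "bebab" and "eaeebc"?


LCS of "bebab" and "eaeebc"
DP table:
           e    a    e    e    b    c
      0    0    0    0    0    0    0
  b   0    0    0    0    0    1    1
  e   0    1    1    1    1    1    1
  b   0    1    1    1    1    2    2
  a   0    1    2    2    2    2    2
  b   0    1    2    2    2    3    3
LCS length = dp[5][6] = 3

3


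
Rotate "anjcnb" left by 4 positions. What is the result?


Input: "anjcnb", rotate left by 4
First 4 characters: "anjc"
Remaining characters: "nb"
Concatenate remaining + first: "nb" + "anjc" = "nbanjc"

nbanjc


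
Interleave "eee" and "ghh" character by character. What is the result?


Interleaving "eee" and "ghh":
  Position 0: 'e' from first, 'g' from second => "eg"
  Position 1: 'e' from first, 'h' from second => "eh"
  Position 2: 'e' from first, 'h' from second => "eh"
Result: egeheh

egeheh


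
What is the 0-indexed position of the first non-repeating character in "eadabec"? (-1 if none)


Input: eadabec
Character frequencies:
  'a': 2
  'b': 1
  'c': 1
  'd': 1
  'e': 2
Scanning left to right for freq == 1:
  Position 0 ('e'): freq=2, skip
  Position 1 ('a'): freq=2, skip
  Position 2 ('d'): unique! => answer = 2

2


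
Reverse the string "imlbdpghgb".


Input: imlbdpghgb
Reading characters right to left:
  Position 9: 'b'
  Position 8: 'g'
  Position 7: 'h'
  Position 6: 'g'
  Position 5: 'p'
  Position 4: 'd'
  Position 3: 'b'
  Position 2: 'l'
  Position 1: 'm'
  Position 0: 'i'
Reversed: bghgpdblmi

bghgpdblmi


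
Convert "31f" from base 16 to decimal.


Input: "31f" in base 16
Positional expansion:
  Digit '3' (value 3) x 16^2 = 768
  Digit '1' (value 1) x 16^1 = 16
  Digit 'f' (value 15) x 16^0 = 15
Sum = 799

799


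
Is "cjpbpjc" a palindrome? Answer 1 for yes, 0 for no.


Input: cjpbpjc
Reversed: cjpbpjc
  Compare pos 0 ('c') with pos 6 ('c'): match
  Compare pos 1 ('j') with pos 5 ('j'): match
  Compare pos 2 ('p') with pos 4 ('p'): match
Result: palindrome

1


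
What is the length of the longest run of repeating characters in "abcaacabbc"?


Input: "abcaacabbc"
Scanning for longest run:
  Position 1 ('b'): new char, reset run to 1
  Position 2 ('c'): new char, reset run to 1
  Position 3 ('a'): new char, reset run to 1
  Position 4 ('a'): continues run of 'a', length=2
  Position 5 ('c'): new char, reset run to 1
  Position 6 ('a'): new char, reset run to 1
  Position 7 ('b'): new char, reset run to 1
  Position 8 ('b'): continues run of 'b', length=2
  Position 9 ('c'): new char, reset run to 1
Longest run: 'a' with length 2

2


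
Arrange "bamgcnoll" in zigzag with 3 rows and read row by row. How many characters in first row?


Zigzag "bamgcnoll" into 3 rows:
Placing characters:
  'b' => row 0
  'a' => row 1
  'm' => row 2
  'g' => row 1
  'c' => row 0
  'n' => row 1
  'o' => row 2
  'l' => row 1
  'l' => row 0
Rows:
  Row 0: "bcl"
  Row 1: "agnl"
  Row 2: "mo"
First row length: 3

3


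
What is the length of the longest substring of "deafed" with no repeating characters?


Input: "deafed"
Sliding window (track last position of each char):
  Position 0 ('d'): window [0,0] length 1 -- new best
  Position 1 ('e'): window [0,1] length 2 -- new best
  Position 2 ('a'): window [0,2] length 3 -- new best
  Position 3 ('f'): window [0,3] length 4 -- new best
  Position 4 ('e'): repeat (last at 1), move window start to 2
  Position 4 ('e'): window [2,4] length 3
  Position 5 ('d'): window [2,5] length 4
Longest substring with no repeats: "deaf" with length 4

4


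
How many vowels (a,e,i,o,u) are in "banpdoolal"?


Input: banpdoolal
Checking each character:
  'b' at position 0: consonant
  'a' at position 1: vowel (running total: 1)
  'n' at position 2: consonant
  'p' at position 3: consonant
  'd' at position 4: consonant
  'o' at position 5: vowel (running total: 2)
  'o' at position 6: vowel (running total: 3)
  'l' at position 7: consonant
  'a' at position 8: vowel (running total: 4)
  'l' at position 9: consonant
Total vowels: 4

4


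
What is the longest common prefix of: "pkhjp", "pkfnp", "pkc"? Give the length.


Words: pkhjp, pkfnp, pkc
  Position 0: all 'p' => match
  Position 1: all 'k' => match
  Position 2: ('h', 'f', 'c') => mismatch, stop
LCP = "pk" (length 2)

2


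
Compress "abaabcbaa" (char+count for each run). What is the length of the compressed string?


Input: abaabcbaa
Runs:
  'a' x 1 => "a1"
  'b' x 1 => "b1"
  'a' x 2 => "a2"
  'b' x 1 => "b1"
  'c' x 1 => "c1"
  'b' x 1 => "b1"
  'a' x 2 => "a2"
Compressed: "a1b1a2b1c1b1a2"
Compressed length: 14

14
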